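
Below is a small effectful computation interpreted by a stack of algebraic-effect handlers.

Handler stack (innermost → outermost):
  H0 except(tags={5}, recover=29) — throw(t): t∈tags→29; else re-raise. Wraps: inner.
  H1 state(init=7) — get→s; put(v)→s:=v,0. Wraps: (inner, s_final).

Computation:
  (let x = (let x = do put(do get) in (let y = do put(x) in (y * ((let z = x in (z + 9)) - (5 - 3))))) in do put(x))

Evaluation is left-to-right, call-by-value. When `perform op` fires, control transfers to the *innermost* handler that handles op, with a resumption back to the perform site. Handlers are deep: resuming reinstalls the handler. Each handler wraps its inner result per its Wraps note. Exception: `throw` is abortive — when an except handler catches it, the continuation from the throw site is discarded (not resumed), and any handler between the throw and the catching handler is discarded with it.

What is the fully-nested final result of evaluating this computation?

Working:
get @ H1 ⇒ 7
put(7) @ H1 ⇒ s:=7
put(0) @ H1 ⇒ s:=0
put(0) @ H1 ⇒ s:=0
H0 returns 0
H1 returns (0, 0)
= (0, 0)

Answer: (0, 0)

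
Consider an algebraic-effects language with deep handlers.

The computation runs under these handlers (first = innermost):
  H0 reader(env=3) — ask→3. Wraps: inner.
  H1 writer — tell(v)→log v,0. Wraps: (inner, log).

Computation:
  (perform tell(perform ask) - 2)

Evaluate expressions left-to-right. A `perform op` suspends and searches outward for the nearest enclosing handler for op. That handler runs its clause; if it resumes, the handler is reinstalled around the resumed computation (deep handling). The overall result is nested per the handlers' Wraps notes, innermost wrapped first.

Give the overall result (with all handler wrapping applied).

Answer: (-2, (3))

Step-by-step:
ask @ H0 ⇒ 3
tell(3) @ H1 ⇒ log+=3
H0 returns -2
H1 returns (-2, (3))
= (-2, (3))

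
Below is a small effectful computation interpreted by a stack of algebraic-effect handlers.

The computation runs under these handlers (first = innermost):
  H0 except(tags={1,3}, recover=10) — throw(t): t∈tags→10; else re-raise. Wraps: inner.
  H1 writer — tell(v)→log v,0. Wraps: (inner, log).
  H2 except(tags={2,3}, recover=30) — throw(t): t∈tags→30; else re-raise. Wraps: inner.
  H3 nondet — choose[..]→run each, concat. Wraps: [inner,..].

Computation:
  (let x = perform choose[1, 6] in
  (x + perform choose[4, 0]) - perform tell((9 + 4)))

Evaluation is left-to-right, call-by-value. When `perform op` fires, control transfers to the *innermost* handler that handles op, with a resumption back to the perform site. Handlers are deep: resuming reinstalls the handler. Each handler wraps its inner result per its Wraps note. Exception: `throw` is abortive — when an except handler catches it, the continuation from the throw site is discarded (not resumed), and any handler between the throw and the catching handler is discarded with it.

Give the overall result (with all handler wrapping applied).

Evaluation trace:
choose[1, 6] @ H3
  branch[0] choose=1:
    choose[4, 0] @ H3
      branch[0] choose=4:
        tell(13) @ H1 ⇒ log+=13
        H0 returns 5
        H1 returns (5, (13))
        H2 returns (5, (13))
        H3 returns [(5, (13))]
      branch[1] choose=0:
        tell(13) @ H1 ⇒ log+=13
        H0 returns 1
        H1 returns (1, (13))
        H2 returns (1, (13))
        H3 returns [(1, (13))]
  branch[1] choose=6:
    choose[4, 0] @ H3
      branch[0] choose=4:
        tell(13) @ H1 ⇒ log+=13
        H0 returns 10
        H1 returns (10, (13))
        H2 returns (10, (13))
        H3 returns [(10, (13))]
      branch[1] choose=0:
        tell(13) @ H1 ⇒ log+=13
        H0 returns 6
        H1 returns (6, (13))
        H2 returns (6, (13))
        H3 returns [(6, (13))]
= [(5, (13)), (1, (13)), (10, (13)), (6, (13))]

Answer: [(5, (13)), (1, (13)), (10, (13)), (6, (13))]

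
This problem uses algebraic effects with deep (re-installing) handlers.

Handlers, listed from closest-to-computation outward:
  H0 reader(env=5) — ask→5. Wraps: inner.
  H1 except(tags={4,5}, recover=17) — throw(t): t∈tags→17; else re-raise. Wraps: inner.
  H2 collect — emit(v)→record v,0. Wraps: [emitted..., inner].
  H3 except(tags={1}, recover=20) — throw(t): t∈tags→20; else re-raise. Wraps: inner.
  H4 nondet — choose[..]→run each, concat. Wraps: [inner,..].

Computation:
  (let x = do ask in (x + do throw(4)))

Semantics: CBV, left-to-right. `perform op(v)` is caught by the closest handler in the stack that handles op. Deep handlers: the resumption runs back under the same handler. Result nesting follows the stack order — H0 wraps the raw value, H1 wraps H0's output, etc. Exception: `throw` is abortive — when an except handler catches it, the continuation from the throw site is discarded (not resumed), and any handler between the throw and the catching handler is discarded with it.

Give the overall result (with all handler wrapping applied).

Answer: [[17]]

Step-by-step:
ask @ H0 ⇒ 5
throw(4) @ H1 caught ⇒ 17
H2 returns [17]
H3 returns [17]
H4 returns [[17]]
= [[17]]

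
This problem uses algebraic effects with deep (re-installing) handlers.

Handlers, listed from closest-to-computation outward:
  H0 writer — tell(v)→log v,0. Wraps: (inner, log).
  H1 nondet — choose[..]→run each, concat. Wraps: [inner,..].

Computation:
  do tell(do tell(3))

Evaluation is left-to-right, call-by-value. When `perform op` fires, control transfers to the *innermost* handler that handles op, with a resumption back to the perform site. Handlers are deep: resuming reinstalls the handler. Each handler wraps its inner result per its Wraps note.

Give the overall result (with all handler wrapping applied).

Step-by-step:
tell(3) @ H0 ⇒ log+=3
tell(0) @ H0 ⇒ log+=0
H0 returns (0, (3, 0))
H1 returns [(0, (3, 0))]
= [(0, (3, 0))]

Answer: [(0, (3, 0))]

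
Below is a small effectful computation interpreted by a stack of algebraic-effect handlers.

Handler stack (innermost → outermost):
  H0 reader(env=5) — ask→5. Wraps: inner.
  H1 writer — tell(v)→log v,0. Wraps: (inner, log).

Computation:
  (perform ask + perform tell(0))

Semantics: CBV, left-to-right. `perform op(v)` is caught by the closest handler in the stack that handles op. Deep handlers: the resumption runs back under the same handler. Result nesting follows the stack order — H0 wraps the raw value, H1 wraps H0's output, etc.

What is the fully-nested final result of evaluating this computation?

Answer: (5, (0))

Working:
ask @ H0 ⇒ 5
tell(0) @ H1 ⇒ log+=0
H0 returns 5
H1 returns (5, (0))
= (5, (0))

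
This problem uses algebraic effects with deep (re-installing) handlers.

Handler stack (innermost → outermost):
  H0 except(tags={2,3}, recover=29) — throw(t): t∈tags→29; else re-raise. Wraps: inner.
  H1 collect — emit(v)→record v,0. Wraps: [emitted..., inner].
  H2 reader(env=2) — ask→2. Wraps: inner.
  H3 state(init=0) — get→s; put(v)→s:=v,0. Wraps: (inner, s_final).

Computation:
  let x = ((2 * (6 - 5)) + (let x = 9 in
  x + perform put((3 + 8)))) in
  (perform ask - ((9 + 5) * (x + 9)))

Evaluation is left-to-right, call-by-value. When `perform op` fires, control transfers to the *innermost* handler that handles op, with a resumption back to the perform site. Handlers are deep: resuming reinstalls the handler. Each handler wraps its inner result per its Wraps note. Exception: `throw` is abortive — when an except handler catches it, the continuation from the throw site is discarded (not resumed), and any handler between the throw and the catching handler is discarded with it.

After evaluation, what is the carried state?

Working:
put(11) @ H3 ⇒ s:=11
ask @ H2 ⇒ 2
H0 returns -278
H1 returns [-278]
H2 returns [-278]
H3 returns ([-278], 11)
= ([-278], 11)

Answer: 11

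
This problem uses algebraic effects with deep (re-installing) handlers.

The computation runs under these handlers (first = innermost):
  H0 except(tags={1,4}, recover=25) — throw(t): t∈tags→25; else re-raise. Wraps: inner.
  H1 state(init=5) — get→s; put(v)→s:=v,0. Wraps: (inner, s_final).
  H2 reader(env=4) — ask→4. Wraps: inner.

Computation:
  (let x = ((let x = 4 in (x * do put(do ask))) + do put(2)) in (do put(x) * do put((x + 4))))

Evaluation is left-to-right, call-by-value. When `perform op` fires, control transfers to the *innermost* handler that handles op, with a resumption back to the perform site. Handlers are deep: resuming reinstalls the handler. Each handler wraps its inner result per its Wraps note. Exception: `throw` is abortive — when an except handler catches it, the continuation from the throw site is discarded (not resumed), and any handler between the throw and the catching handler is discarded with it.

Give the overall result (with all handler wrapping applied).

Answer: (0, 4)

Step-by-step:
ask @ H2 ⇒ 4
put(4) @ H1 ⇒ s:=4
put(2) @ H1 ⇒ s:=2
put(0) @ H1 ⇒ s:=0
put(4) @ H1 ⇒ s:=4
H0 returns 0
H1 returns (0, 4)
H2 returns (0, 4)
= (0, 4)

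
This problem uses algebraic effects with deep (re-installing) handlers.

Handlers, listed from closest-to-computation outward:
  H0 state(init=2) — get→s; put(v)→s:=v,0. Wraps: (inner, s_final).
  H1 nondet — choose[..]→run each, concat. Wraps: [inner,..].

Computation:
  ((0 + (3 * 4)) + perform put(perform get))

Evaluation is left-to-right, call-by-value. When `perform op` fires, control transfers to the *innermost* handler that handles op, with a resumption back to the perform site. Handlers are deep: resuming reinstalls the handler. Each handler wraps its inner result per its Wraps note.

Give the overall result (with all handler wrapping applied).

Step-by-step:
get @ H0 ⇒ 2
put(2) @ H0 ⇒ s:=2
H0 returns (12, 2)
H1 returns [(12, 2)]
= [(12, 2)]

Answer: [(12, 2)]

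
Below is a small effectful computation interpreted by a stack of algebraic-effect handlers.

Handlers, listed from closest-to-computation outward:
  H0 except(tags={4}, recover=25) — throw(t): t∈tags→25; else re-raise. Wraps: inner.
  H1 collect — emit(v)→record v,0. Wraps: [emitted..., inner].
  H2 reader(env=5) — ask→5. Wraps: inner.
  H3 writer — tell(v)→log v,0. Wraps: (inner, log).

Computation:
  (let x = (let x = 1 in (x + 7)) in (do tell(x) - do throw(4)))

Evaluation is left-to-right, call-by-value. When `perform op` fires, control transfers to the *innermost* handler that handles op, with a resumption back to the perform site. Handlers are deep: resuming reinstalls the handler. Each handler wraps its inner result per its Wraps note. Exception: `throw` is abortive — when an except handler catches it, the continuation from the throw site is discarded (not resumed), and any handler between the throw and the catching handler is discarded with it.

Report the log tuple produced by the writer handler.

Answer: (8)

Working:
tell(8) @ H3 ⇒ log+=8
throw(4) @ H0 caught ⇒ 25
H1 returns [25]
H2 returns [25]
H3 returns ([25], (8))
= ([25], (8))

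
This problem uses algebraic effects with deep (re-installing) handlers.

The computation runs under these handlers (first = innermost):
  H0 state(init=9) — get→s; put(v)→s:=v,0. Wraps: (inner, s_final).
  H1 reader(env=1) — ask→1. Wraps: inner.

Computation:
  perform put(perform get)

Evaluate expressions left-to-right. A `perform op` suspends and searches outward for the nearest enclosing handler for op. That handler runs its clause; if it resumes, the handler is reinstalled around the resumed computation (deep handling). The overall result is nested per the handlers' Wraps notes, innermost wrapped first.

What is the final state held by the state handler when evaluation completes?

Step-by-step:
get @ H0 ⇒ 9
put(9) @ H0 ⇒ s:=9
H0 returns (0, 9)
H1 returns (0, 9)
= (0, 9)

Answer: 9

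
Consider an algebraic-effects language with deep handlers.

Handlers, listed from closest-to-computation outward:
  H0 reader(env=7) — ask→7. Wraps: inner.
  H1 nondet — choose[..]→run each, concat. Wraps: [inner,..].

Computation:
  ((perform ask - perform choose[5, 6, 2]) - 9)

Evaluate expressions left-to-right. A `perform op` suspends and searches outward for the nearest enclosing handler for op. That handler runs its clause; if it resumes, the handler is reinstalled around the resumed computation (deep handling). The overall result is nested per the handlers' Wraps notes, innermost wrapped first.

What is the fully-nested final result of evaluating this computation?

Answer: [-7, -8, -4]

Step-by-step:
ask @ H0 ⇒ 7
choose[5, 6, 2] @ H1
  branch[0] choose=5:
    H0 returns -7
    H1 returns [-7]
  branch[1] choose=6:
    H0 returns -8
    H1 returns [-8]
  branch[2] choose=2:
    H0 returns -4
    H1 returns [-4]
= [-7, -8, -4]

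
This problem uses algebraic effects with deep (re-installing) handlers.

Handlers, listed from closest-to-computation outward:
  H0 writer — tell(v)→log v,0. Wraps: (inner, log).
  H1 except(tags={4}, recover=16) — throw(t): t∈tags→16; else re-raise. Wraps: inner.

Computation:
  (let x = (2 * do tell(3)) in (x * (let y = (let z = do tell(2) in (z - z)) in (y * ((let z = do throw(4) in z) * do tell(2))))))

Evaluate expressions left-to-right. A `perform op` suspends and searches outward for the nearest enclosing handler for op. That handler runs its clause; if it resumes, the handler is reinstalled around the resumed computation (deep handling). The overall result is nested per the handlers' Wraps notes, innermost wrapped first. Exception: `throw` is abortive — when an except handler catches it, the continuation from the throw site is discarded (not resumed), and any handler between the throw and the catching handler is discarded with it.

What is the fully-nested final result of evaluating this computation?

Answer: 16

Evaluation trace:
tell(3) @ H0 ⇒ log+=3
tell(2) @ H0 ⇒ log+=2
throw(4) @ H1 caught ⇒ 16
= 16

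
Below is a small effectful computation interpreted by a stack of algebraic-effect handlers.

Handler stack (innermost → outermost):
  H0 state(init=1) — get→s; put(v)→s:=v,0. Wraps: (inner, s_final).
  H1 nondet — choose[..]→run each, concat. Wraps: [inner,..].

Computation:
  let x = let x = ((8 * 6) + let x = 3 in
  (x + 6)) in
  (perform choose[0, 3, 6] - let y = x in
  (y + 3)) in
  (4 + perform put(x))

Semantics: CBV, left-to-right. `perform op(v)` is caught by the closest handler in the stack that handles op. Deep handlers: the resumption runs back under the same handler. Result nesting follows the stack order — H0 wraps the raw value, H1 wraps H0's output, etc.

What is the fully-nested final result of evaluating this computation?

Working:
choose[0, 3, 6] @ H1
  branch[0] choose=0:
    put(-60) @ H0 ⇒ s:=-60
    H0 returns (4, -60)
    H1 returns [(4, -60)]
  branch[1] choose=3:
    put(-57) @ H0 ⇒ s:=-57
    H0 returns (4, -57)
    H1 returns [(4, -57)]
  branch[2] choose=6:
    put(-54) @ H0 ⇒ s:=-54
    H0 returns (4, -54)
    H1 returns [(4, -54)]
= [(4, -60), (4, -57), (4, -54)]

Answer: [(4, -60), (4, -57), (4, -54)]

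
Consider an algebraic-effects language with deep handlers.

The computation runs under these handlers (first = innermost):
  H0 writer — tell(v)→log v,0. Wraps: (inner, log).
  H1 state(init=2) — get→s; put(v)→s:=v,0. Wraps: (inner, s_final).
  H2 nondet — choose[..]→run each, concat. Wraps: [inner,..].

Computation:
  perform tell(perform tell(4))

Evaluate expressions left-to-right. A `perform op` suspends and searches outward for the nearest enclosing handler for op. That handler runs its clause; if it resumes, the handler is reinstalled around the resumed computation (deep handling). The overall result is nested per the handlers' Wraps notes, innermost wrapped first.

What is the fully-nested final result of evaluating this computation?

Answer: [((0, (4, 0)), 2)]

Evaluation trace:
tell(4) @ H0 ⇒ log+=4
tell(0) @ H0 ⇒ log+=0
H0 returns (0, (4, 0))
H1 returns ((0, (4, 0)), 2)
H2 returns [((0, (4, 0)), 2)]
= [((0, (4, 0)), 2)]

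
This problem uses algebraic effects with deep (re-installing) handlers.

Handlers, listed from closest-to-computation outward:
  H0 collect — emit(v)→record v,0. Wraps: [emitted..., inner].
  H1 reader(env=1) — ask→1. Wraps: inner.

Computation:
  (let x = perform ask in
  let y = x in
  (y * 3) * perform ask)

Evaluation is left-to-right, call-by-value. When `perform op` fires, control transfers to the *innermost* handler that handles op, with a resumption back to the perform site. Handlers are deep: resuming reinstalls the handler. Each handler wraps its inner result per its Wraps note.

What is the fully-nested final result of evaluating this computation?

Evaluation trace:
ask @ H1 ⇒ 1
ask @ H1 ⇒ 1
H0 returns [3]
H1 returns [3]
= [3]

Answer: [3]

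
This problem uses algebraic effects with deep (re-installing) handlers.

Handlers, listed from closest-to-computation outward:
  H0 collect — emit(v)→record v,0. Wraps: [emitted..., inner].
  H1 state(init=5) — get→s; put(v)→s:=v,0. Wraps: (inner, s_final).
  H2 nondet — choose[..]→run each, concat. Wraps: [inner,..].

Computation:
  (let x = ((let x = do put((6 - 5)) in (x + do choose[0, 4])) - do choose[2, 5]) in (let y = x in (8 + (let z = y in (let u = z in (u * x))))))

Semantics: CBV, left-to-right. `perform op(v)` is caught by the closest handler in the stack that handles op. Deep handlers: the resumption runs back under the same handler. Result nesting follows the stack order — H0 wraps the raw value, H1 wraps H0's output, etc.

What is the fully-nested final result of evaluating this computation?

Step-by-step:
put(1) @ H1 ⇒ s:=1
choose[0, 4] @ H2
  branch[0] choose=0:
    choose[2, 5] @ H2
      branch[0] choose=2:
        H0 returns [12]
        H1 returns ([12], 1)
        H2 returns [([12], 1)]
      branch[1] choose=5:
        H0 returns [33]
        H1 returns ([33], 1)
        H2 returns [([33], 1)]
  branch[1] choose=4:
    choose[2, 5] @ H2
      branch[0] choose=2:
        H0 returns [12]
        H1 returns ([12], 1)
        H2 returns [([12], 1)]
      branch[1] choose=5:
        H0 returns [9]
        H1 returns ([9], 1)
        H2 returns [([9], 1)]
= [([12], 1), ([33], 1), ([12], 1), ([9], 1)]

Answer: [([12], 1), ([33], 1), ([12], 1), ([9], 1)]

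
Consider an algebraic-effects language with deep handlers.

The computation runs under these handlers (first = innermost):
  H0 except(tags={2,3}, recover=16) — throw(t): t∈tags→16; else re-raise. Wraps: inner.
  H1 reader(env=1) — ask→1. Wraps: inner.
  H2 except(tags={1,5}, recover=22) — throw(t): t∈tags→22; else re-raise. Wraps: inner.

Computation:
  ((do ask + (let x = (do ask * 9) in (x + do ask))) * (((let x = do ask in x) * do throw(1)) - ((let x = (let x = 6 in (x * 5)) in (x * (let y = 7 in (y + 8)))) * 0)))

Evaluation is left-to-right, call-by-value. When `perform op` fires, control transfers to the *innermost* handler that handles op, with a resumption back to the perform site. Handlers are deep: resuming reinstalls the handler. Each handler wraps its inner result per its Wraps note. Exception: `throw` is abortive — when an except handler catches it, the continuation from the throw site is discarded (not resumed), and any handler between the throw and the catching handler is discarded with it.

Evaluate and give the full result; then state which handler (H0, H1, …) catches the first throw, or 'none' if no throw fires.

Answer: 22 ; first throw caught by: H2

Step-by-step:
ask @ H1 ⇒ 1
ask @ H1 ⇒ 1
ask @ H1 ⇒ 1
ask @ H1 ⇒ 1
throw(1) @ H0 re-raised
throw(1) @ H2 caught ⇒ 22
= 22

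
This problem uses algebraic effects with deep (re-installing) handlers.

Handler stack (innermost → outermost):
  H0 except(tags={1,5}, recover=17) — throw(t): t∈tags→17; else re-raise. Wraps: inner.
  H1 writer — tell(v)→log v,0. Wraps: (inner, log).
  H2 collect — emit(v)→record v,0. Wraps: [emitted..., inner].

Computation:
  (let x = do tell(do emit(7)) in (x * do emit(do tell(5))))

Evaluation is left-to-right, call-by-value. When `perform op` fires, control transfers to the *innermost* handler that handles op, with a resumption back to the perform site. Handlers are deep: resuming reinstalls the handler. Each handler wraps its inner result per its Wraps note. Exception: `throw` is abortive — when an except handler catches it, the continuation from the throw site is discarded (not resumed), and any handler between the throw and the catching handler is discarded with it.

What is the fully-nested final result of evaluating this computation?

Answer: [7, 0, (0, (0, 5))]

Evaluation trace:
emit(7) @ H2 ⇒ out+=7
tell(0) @ H1 ⇒ log+=0
tell(5) @ H1 ⇒ log+=5
emit(0) @ H2 ⇒ out+=0
H0 returns 0
H1 returns (0, (0, 5))
H2 returns [7, 0, (0, (0, 5))]
= [7, 0, (0, (0, 5))]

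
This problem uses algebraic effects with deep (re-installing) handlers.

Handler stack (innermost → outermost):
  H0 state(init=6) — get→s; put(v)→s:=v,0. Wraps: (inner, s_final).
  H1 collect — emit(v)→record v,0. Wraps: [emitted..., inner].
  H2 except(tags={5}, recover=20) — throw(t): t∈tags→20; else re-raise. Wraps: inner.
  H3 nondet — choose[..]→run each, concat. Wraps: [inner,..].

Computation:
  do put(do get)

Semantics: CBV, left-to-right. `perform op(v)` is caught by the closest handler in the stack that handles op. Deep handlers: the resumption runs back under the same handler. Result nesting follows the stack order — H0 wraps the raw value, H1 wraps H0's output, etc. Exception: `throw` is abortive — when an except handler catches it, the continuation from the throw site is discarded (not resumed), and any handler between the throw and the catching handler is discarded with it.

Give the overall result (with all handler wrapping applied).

Evaluation trace:
get @ H0 ⇒ 6
put(6) @ H0 ⇒ s:=6
H0 returns (0, 6)
H1 returns [(0, 6)]
H2 returns [(0, 6)]
H3 returns [[(0, 6)]]
= [[(0, 6)]]

Answer: [[(0, 6)]]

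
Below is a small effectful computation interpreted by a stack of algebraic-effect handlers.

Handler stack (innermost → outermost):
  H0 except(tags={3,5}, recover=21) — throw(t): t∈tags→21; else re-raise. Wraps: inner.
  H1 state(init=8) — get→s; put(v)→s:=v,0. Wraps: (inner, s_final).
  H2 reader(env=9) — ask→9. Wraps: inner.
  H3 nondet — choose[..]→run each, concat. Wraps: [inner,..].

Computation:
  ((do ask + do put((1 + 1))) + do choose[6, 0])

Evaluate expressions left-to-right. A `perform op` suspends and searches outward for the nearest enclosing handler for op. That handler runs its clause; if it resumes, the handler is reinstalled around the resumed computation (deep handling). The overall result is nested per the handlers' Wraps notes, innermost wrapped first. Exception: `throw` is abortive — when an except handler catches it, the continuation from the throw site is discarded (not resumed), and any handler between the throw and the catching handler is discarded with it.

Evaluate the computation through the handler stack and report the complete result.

Working:
ask @ H2 ⇒ 9
put(2) @ H1 ⇒ s:=2
choose[6, 0] @ H3
  branch[0] choose=6:
    H0 returns 15
    H1 returns (15, 2)
    H2 returns (15, 2)
    H3 returns [(15, 2)]
  branch[1] choose=0:
    H0 returns 9
    H1 returns (9, 2)
    H2 returns (9, 2)
    H3 returns [(9, 2)]
= [(15, 2), (9, 2)]

Answer: [(15, 2), (9, 2)]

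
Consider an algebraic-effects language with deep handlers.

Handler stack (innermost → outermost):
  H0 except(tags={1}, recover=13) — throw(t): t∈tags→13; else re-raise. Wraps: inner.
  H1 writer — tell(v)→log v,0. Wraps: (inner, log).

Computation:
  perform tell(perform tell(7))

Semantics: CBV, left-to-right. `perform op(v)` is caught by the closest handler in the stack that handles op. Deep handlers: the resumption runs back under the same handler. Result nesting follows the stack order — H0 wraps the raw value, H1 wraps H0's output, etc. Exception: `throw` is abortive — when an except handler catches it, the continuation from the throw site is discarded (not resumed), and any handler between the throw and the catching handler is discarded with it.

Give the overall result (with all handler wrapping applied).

Evaluation trace:
tell(7) @ H1 ⇒ log+=7
tell(0) @ H1 ⇒ log+=0
H0 returns 0
H1 returns (0, (7, 0))
= (0, (7, 0))

Answer: (0, (7, 0))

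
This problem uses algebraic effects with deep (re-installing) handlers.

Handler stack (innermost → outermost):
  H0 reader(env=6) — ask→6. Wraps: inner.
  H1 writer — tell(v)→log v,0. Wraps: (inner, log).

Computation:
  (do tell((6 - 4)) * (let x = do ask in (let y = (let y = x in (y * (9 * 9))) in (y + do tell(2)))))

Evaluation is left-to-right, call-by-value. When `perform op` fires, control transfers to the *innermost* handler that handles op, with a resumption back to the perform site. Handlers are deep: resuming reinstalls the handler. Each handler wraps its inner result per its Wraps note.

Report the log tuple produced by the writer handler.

Working:
tell(2) @ H1 ⇒ log+=2
ask @ H0 ⇒ 6
tell(2) @ H1 ⇒ log+=2
H0 returns 0
H1 returns (0, (2, 2))
= (0, (2, 2))

Answer: (2, 2)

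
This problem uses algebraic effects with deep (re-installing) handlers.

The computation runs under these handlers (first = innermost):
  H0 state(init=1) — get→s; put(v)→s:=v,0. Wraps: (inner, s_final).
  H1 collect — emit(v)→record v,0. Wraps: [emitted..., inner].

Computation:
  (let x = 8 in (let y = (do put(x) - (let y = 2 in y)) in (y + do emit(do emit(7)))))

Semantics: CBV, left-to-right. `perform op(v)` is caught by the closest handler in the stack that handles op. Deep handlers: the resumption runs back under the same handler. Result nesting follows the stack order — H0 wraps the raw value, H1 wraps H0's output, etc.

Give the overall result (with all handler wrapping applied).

Evaluation trace:
put(8) @ H0 ⇒ s:=8
emit(7) @ H1 ⇒ out+=7
emit(0) @ H1 ⇒ out+=0
H0 returns (-2, 8)
H1 returns [7, 0, (-2, 8)]
= [7, 0, (-2, 8)]

Answer: [7, 0, (-2, 8)]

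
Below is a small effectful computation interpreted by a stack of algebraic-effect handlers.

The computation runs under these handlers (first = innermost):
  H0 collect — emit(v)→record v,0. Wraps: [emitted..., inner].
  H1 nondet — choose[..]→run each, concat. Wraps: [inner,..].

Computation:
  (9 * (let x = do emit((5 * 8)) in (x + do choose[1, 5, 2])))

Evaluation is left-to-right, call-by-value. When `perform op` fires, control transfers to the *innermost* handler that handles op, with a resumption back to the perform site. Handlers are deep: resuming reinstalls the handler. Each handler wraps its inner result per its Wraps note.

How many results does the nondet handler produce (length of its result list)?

Answer: 3

Working:
emit(40) @ H0 ⇒ out+=40
choose[1, 5, 2] @ H1
  branch[0] choose=1:
    H0 returns [40, 9]
    H1 returns [[40, 9]]
  branch[1] choose=5:
    H0 returns [40, 45]
    H1 returns [[40, 45]]
  branch[2] choose=2:
    H0 returns [40, 18]
    H1 returns [[40, 18]]
= [[40, 9], [40, 45], [40, 18]]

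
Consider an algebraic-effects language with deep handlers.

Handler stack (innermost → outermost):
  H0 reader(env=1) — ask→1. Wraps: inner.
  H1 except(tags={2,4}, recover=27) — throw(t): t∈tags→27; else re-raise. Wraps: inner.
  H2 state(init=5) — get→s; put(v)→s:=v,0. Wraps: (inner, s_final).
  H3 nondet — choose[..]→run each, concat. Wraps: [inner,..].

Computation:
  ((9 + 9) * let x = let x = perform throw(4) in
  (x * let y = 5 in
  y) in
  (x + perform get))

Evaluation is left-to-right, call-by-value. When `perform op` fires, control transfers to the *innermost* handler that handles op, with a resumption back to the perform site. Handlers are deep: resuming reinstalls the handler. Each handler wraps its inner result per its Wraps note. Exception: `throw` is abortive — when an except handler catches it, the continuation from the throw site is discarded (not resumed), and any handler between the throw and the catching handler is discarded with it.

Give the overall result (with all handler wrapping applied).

Answer: [(27, 5)]

Working:
throw(4) @ H1 caught ⇒ 27
H2 returns (27, 5)
H3 returns [(27, 5)]
= [(27, 5)]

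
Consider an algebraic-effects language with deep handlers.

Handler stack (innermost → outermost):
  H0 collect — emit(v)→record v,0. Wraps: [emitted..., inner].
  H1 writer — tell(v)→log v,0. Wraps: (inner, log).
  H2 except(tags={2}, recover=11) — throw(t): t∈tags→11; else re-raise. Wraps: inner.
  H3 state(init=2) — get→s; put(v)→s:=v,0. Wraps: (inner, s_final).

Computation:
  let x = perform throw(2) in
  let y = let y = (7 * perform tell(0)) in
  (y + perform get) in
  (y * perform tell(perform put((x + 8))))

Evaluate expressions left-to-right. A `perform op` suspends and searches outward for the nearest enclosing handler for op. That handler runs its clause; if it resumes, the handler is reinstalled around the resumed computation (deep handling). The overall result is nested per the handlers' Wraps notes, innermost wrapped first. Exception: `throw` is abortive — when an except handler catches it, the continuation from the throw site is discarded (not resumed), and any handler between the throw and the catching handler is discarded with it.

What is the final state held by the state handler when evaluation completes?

Answer: 2

Working:
throw(2) @ H2 caught ⇒ 11
H3 returns (11, 2)
= (11, 2)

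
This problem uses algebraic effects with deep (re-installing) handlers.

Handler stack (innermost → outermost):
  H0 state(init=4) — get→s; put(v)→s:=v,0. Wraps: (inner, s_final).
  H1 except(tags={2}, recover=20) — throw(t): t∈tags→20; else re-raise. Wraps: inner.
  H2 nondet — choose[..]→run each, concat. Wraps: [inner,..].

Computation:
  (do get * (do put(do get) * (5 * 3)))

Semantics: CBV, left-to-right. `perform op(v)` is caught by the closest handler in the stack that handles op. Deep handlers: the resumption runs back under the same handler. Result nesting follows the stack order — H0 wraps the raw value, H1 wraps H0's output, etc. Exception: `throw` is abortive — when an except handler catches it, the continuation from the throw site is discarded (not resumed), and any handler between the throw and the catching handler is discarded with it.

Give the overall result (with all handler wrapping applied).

Answer: [(0, 4)]

Step-by-step:
get @ H0 ⇒ 4
get @ H0 ⇒ 4
put(4) @ H0 ⇒ s:=4
H0 returns (0, 4)
H1 returns (0, 4)
H2 returns [(0, 4)]
= [(0, 4)]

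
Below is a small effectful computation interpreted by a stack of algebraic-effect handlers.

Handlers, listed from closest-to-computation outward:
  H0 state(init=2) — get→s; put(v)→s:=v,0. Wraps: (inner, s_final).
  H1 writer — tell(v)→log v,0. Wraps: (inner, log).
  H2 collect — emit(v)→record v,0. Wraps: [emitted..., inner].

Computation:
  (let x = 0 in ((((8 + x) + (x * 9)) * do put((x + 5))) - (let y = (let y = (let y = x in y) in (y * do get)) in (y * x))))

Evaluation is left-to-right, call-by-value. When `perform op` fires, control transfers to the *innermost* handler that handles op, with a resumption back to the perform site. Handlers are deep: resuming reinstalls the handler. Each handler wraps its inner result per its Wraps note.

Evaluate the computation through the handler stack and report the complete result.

Answer: [((0, 5), ())]

Step-by-step:
put(5) @ H0 ⇒ s:=5
get @ H0 ⇒ 5
H0 returns (0, 5)
H1 returns ((0, 5), ())
H2 returns [((0, 5), ())]
= [((0, 5), ())]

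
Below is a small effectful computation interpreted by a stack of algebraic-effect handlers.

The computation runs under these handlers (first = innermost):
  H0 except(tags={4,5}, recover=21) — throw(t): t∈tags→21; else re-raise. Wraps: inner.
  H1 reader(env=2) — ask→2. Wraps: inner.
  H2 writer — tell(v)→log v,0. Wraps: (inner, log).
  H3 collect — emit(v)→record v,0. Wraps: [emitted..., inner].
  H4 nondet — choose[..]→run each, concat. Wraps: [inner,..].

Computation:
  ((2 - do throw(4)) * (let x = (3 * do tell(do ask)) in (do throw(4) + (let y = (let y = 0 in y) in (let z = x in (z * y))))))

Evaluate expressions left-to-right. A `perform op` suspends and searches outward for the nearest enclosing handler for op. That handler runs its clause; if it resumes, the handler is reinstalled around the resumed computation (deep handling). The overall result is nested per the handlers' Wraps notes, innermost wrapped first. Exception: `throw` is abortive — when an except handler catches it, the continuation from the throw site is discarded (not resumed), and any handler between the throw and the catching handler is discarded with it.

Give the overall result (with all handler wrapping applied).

Answer: [[(21, ())]]

Working:
throw(4) @ H0 caught ⇒ 21
H1 returns 21
H2 returns (21, ())
H3 returns [(21, ())]
H4 returns [[(21, ())]]
= [[(21, ())]]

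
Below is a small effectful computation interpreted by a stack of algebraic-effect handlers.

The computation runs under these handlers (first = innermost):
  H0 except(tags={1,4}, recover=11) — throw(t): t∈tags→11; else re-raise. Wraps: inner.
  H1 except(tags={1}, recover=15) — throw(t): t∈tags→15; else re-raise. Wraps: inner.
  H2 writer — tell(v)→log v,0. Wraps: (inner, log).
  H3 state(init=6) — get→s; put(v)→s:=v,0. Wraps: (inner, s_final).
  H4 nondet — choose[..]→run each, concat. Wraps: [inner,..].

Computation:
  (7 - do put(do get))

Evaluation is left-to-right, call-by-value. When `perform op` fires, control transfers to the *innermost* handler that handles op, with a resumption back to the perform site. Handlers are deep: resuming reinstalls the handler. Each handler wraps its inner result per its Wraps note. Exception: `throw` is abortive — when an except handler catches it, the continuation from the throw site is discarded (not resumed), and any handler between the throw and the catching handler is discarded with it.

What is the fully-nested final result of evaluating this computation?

Step-by-step:
get @ H3 ⇒ 6
put(6) @ H3 ⇒ s:=6
H0 returns 7
H1 returns 7
H2 returns (7, ())
H3 returns ((7, ()), 6)
H4 returns [((7, ()), 6)]
= [((7, ()), 6)]

Answer: [((7, ()), 6)]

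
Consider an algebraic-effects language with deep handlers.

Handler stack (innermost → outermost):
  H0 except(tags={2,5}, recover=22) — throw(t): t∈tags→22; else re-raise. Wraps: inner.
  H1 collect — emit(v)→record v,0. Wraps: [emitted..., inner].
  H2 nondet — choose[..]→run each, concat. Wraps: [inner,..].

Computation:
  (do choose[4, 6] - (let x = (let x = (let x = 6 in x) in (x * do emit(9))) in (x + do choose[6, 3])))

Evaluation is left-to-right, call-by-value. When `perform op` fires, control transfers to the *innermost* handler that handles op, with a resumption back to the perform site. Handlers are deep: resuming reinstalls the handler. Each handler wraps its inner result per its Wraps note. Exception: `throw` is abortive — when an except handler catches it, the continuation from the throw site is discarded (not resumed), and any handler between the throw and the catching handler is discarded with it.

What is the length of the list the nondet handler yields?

Working:
choose[4, 6] @ H2
  branch[0] choose=4:
    emit(9) @ H1 ⇒ out+=9
    choose[6, 3] @ H2
      branch[0] choose=6:
        H0 returns -2
        H1 returns [9, -2]
        H2 returns [[9, -2]]
      branch[1] choose=3:
        H0 returns 1
        H1 returns [9, 1]
        H2 returns [[9, 1]]
  branch[1] choose=6:
    emit(9) @ H1 ⇒ out+=9
    choose[6, 3] @ H2
      branch[0] choose=6:
        H0 returns 0
        H1 returns [9, 0]
        H2 returns [[9, 0]]
      branch[1] choose=3:
        H0 returns 3
        H1 returns [9, 3]
        H2 returns [[9, 3]]
= [[9, -2], [9, 1], [9, 0], [9, 3]]

Answer: 4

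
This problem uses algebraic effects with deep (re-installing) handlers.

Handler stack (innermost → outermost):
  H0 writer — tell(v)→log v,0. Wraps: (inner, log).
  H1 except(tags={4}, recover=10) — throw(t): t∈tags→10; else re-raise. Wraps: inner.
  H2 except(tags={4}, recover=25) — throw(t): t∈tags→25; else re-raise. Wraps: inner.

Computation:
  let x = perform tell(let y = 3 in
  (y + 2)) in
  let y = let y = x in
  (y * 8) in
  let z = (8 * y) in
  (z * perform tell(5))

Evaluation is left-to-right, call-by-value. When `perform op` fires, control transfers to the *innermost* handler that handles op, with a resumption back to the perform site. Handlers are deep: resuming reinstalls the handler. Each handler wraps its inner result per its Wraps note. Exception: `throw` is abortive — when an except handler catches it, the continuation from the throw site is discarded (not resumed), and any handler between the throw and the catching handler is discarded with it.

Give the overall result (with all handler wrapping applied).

Step-by-step:
tell(5) @ H0 ⇒ log+=5
tell(5) @ H0 ⇒ log+=5
H0 returns (0, (5, 5))
H1 returns (0, (5, 5))
H2 returns (0, (5, 5))
= (0, (5, 5))

Answer: (0, (5, 5))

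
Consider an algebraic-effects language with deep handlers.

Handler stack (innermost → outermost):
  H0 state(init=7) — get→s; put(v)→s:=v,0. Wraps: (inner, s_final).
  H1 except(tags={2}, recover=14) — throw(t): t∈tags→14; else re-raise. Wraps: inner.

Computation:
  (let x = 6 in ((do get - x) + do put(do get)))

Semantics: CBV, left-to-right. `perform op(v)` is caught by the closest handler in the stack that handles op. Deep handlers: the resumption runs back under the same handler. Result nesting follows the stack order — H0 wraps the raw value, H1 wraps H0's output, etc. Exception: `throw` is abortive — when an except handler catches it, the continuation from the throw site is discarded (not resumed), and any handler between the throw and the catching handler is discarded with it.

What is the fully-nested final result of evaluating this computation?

Step-by-step:
get @ H0 ⇒ 7
get @ H0 ⇒ 7
put(7) @ H0 ⇒ s:=7
H0 returns (1, 7)
H1 returns (1, 7)
= (1, 7)

Answer: (1, 7)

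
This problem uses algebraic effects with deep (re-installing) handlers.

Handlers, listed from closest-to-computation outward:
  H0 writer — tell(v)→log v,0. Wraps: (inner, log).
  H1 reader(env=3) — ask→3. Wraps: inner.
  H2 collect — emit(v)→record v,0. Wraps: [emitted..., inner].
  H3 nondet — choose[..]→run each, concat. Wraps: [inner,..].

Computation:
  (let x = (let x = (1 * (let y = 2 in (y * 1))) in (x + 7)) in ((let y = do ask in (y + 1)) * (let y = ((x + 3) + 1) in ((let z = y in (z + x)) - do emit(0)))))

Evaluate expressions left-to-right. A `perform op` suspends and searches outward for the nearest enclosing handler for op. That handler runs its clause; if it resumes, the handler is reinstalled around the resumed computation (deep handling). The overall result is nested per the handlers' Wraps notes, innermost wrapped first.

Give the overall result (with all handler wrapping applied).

Answer: [[0, (88, ())]]

Evaluation trace:
ask @ H1 ⇒ 3
emit(0) @ H2 ⇒ out+=0
H0 returns (88, ())
H1 returns (88, ())
H2 returns [0, (88, ())]
H3 returns [[0, (88, ())]]
= [[0, (88, ())]]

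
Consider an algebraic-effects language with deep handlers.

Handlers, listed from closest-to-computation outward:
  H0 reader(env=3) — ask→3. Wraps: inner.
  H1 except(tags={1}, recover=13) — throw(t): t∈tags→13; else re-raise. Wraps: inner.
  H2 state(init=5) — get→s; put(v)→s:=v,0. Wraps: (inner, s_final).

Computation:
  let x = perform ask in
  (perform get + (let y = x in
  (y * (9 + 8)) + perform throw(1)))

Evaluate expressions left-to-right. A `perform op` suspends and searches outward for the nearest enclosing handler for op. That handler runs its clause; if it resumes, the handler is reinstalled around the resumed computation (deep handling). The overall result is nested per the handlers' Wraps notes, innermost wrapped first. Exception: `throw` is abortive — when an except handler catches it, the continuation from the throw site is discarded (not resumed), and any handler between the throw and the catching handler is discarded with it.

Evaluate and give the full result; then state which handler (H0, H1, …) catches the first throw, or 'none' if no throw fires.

Answer: (13, 5) ; first throw caught by: H1

Working:
ask @ H0 ⇒ 3
get @ H2 ⇒ 5
throw(1) @ H1 caught ⇒ 13
H2 returns (13, 5)
= (13, 5)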